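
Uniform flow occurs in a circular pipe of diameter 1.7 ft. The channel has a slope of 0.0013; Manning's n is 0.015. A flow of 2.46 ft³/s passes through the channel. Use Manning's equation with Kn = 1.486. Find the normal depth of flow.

Manning's equation rearranged: A R^(2/3) = nQ / (1.486·√S) = 0.015 × 2.46 / (1.486 × √0.0013) = 0.6887.
Trying y = 1.11 ft: A R^(2/3) = 0.9768 — over.
Trying y = 0.661 ft: A R^(2/3) = 0.4105 — short.
Trying y = 0.887 ft: A R^(2/3) = 0.6892 — ≈ 0.6887.

y_n = 0.887 ft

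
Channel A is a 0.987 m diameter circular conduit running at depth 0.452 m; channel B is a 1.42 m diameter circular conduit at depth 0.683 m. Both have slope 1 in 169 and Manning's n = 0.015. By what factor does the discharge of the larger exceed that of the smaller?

2.87

Channel A: For a circular section of diameter D = 0.987 m at depth y = 0.452 m, the central angle is θ = 2 arccos(1 − 2y/D) = 2.973 rad. Then A = (D²/8)(θ − sin θ) = 0.3416 m² and P = Dθ/2 = 1.467 m. Hydraulic radius R = A/P = 0.3416/1.467 = 0.2328 m. Q_A = (1/0.015)·0.3416·0.2328^(2/3)·√0.005917 = 0.6631 m³/s.
Channel B: For a circular section of diameter D = 1.42 m at depth y = 0.683 m, the central angle is θ = 2 arccos(1 − 2y/D) = 3.066 rad. Then A = (D²/8)(θ − sin θ) = 0.7535 m² and P = Dθ/2 = 2.177 m. Hydraulic radius R = A/P = 0.7535/2.177 = 0.3462 m. Q_B = (1/0.015)·0.7535·0.3462^(2/3)·√0.005917 = 1.905 m³/s.
The larger discharge is 1.905 m³/s and the smaller is 0.6631 m³/s; the ratio is 2.87.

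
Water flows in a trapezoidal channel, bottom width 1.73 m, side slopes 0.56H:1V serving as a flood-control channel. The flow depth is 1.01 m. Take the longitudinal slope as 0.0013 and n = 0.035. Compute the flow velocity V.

V = 0.711 m/s

With bottom width b = 1.73 m and side slope z = 0.56: A = (b + zy)y = (1.73 + 0.56×1.01)×1.01 = 2.319 m²; P = b + 2y√(1+z²) = 1.73 + 2×1.01×1.146 = 4.045 m.
Hydraulic radius R = A/P = 2.319/4.045 = 0.5732 m.
From Manning's equation, V = (1/n) R^(2/3) S^(1/2) = (1/0.035) × 0.5732^(2/3) × 0.0013^(1/2) = 0.711 m/s.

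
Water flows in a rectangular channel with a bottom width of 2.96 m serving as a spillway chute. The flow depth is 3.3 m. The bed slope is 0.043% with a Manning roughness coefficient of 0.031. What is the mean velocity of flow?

Flow area A = b·y = 2.96 × 3.3 = 9.768 m². Wetted perimeter P = b + 2y = 2.96 + 2×3.3 = 9.56 m.
Hydraulic radius R = A/P = 9.768/9.56 = 1.022 m.
From Manning's equation, V = (1/n) R^(2/3) S^(1/2) = (1/0.031) × 1.022^(2/3) × 0.00043^(1/2) = 0.679 m/s.

V = 0.679 m/s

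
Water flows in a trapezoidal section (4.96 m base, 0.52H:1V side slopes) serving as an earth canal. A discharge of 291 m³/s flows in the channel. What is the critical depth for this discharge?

At critical depth, Q² T / (g A³) = 1, i.e. A³/T = Q²/g = 291²/9.81 = 8632.
Trying y = 3.92 m: A³/T = 2285 — too small.
Trying y = 5.73 m: A³/T = 8623 — matches.

y_c = 5.73 m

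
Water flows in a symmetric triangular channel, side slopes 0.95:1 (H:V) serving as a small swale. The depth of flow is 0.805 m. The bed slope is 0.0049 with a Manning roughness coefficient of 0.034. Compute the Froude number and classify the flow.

For a triangular section with side slope z = 0.95: A = zy² = 0.95×0.805² = 0.6156 m²; P = 2y√(1+z²) = 2×0.805×1.379 = 2.221 m.
Hydraulic radius R = A/P = 0.6156/2.221 = 0.2772 m.
V = (1/n) R^(2/3) √S = (1/0.034) × 0.2772^(2/3) × √0.0049 = 0.8753 m/s. Hydraulic depth D_h = A/T = 0.6156/1.53 = 0.4025 m.
Froude number Fr = V/√(g·D_h) = 0.8753/√(9.81×0.4025) = 0.441, which is less than 1, so the flow is subcritical.

subcritical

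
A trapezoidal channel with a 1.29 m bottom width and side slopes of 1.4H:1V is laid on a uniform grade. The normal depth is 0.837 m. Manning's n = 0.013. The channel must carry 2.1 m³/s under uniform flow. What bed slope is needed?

S = 0.000449

With bottom width b = 1.29 m and side slope z = 1.4: A = (b + zy)y = (1.29 + 1.4×0.837)×0.837 = 2.061 m²; P = b + 2y√(1+z²) = 1.29 + 2×0.837×1.72 = 4.17 m.
Hydraulic radius R = A/P = 2.061/4.17 = 0.4941 m.
From Manning's equation, S = [nQ / (1 A R^(2/3))]² = [0.013 × 2.1 / (1 × 2.061 × 0.4941^(2/3))]² = 0.000449.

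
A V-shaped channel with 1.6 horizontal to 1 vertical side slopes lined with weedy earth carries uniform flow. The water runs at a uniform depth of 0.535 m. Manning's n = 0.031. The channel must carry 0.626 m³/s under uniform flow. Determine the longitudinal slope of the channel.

S = 0.013

For a triangular section with side slope z = 1.6: A = zy² = 1.6×0.535² = 0.458 m²; P = 2y√(1+z²) = 2×0.535×1.887 = 2.019 m.
Hydraulic radius R = A/P = 0.458/2.019 = 0.2268 m.
From Manning's equation, S = [nQ / (1 A R^(2/3))]² = [0.031 × 0.626 / (1 × 0.458 × 0.2268^(2/3))]² = 0.013.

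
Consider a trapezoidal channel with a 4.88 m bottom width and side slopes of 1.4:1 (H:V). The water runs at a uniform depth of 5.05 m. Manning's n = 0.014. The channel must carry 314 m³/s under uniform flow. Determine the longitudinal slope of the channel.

With bottom width b = 4.88 m and side slope z = 1.4: A = (b + zy)y = (4.88 + 1.4×5.05)×5.05 = 60.35 m²; P = b + 2y√(1+z²) = 4.88 + 2×5.05×1.72 = 22.26 m.
Hydraulic radius R = A/P = 60.35/22.26 = 2.711 m.
From Manning's equation, S = [nQ / (1 A R^(2/3))]² = [0.014 × 314 / (1 × 60.35 × 2.711^(2/3))]² = 0.0014.

S = 0.0014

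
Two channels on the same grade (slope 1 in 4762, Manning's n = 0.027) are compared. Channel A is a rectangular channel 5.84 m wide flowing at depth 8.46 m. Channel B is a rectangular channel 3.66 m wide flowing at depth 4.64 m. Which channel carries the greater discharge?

Channel A: Flow area A = b·y = 5.84 × 8.46 = 49.41 m². Wetted perimeter P = b + 2y = 5.84 + 2×8.46 = 22.76 m. Hydraulic radius R = A/P = 49.41/22.76 = 2.171 m. Q_A = (1/0.027)·49.41·2.171^(2/3)·√0.00021 = 44.46 m³/s.
Channel B: Flow area A = b·y = 3.66 × 4.64 = 16.98 m². Wetted perimeter P = b + 2y = 3.66 + 2×4.64 = 12.94 m. Hydraulic radius R = A/P = 16.98/12.94 = 1.312 m. Q_B = (1/0.027)·16.98·1.312^(2/3)·√0.00021 = 10.93 m³/s.
Q_A = 44.46 m³/s vs Q_B = 10.93 m³/s, so channel A carries more.

channel A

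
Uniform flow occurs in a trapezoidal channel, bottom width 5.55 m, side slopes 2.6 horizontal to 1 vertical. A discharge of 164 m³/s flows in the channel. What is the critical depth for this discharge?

y_c = 2.92 m

At critical depth, Q² T / (g A³) = 1, i.e. A³/T = Q²/g = 164²/9.81 = 2742.
Try y = 3.49 m: A³/T = 5610 — too large.
Try y = 2.23 m: A³/T = 945.2 — too small.
Try y = 2.92 m: A³/T = 2726 — ≈ 2742.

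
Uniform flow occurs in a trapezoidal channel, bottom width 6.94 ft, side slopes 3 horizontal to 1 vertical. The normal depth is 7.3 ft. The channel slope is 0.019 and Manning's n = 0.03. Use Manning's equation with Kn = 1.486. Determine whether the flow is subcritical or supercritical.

supercritical

With bottom width b = 6.94 ft and side slope z = 3: A = (b + zy)y = (6.94 + 3×7.3)×7.3 = 210.5 ft²; P = b + 2y√(1+z²) = 6.94 + 2×7.3×3.162 = 53.11 ft.
Hydraulic radius R = A/P = 210.5/53.11 = 3.964 ft.
V = (1.486/n) R^(2/3) √S = (1.486/0.03) × 3.964^(2/3) × √0.019 = 17.1 ft/s. Hydraulic depth D_h = A/T = 210.5/50.74 = 4.149 ft.
Froude number Fr = V/√(g·D_h) = 17.1/√(32.2×4.149) = 1.48, which is greater than 1, so the flow is supercritical.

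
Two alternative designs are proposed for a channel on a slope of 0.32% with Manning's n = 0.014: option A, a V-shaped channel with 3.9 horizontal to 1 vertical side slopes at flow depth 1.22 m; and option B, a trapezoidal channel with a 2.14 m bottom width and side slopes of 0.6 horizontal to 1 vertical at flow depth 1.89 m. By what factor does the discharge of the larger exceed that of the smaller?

Channel A: For a triangular section with side slope z = 3.9: A = zy² = 3.9×1.22² = 5.805 m²; P = 2y√(1+z²) = 2×1.22×4.026 = 9.824 m. Hydraulic radius R = A/P = 5.805/9.824 = 0.5909 m. Q_A = (1/0.014)·5.805·0.5909^(2/3)·√0.0032 = 16.52 m³/s.
Channel B: With bottom width b = 2.14 m and side slope z = 0.6: A = (b + zy)y = (2.14 + 0.6×1.89)×1.89 = 6.188 m²; P = b + 2y√(1+z²) = 2.14 + 2×1.89×1.166 = 6.548 m. Hydraulic radius R = A/P = 6.188/6.548 = 0.945 m. Q_B = (1/0.014)·6.188·0.945^(2/3)·√0.0032 = 24.08 m³/s.
The larger discharge is 24.08 m³/s and the smaller is 16.52 m³/s; the ratio is 1.46.

1.46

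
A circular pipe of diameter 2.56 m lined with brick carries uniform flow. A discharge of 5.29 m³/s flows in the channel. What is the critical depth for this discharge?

y_c = 1.03 m

At critical depth, Q² T / (g A³) = 1, i.e. A³/T = Q²/g = 5.29²/9.81 = 2.853.
Try y = 0.919 m: A³/T = 1.869 — too small.
Try y = 1.17 m: A³/T = 4.723 — too large.
Try y = 1.03 m: A³/T = 2.898 — close enough.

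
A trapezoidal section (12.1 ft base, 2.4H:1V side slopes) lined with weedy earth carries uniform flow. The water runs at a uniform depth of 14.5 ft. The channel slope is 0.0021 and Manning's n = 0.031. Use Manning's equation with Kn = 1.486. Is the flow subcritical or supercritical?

subcritical

With bottom width b = 12.1 ft and side slope z = 2.4: A = (b + zy)y = (12.1 + 2.4×14.5)×14.5 = 680 ft²; P = b + 2y√(1+z²) = 12.1 + 2×14.5×2.6 = 87.5 ft.
Hydraulic radius R = A/P = 680/87.5 = 7.772 ft.
V = (1.486/n) R^(2/3) √S = (1.486/0.031) × 7.772^(2/3) × √0.0021 = 8.619 ft/s. Hydraulic depth D_h = A/T = 680/81.7 = 8.324 ft.
Froude number Fr = V/√(g·D_h) = 8.619/√(32.2×8.324) = 0.526, which is less than 1, so the flow is subcritical.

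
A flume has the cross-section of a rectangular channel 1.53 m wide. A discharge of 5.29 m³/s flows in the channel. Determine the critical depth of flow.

For a rectangular channel, critical depth y_c = (q²/g)^(1/3) where q = Q/b = 5.29/1.53 = 3.458 m²/s.
So y_c = (3.458²/9.81)^(1/3) = 1.07 m.

y_c = 1.07 m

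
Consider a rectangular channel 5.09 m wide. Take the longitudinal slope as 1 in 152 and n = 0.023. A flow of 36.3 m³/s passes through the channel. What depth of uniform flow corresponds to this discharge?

y_n = 1.91 m

Manning's equation rearranged: A R^(2/3) = nQ / (1·√S) = 0.023 × 36.3 / (√0.006579) = 10.29.
At y = 2.26 m: A R^(2/3) = 12.97 — too large.
At y = 1.47 m: A R^(2/3) = 7.138 — too small.
At y = 1.91 m: A R^(2/3) = 10.3 — matches.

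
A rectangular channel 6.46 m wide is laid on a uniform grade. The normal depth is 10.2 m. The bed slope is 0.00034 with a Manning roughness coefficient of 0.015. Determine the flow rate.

Q = 147 m³/s

Flow area A = b·y = 6.46 × 10.2 = 65.89 m². Wetted perimeter P = b + 2y = 6.46 + 2×10.2 = 26.86 m.
Hydraulic radius R = A/P = 65.89/26.86 = 2.453 m.
Manning's equation: Q = (1/n) A R^(2/3) S^(1/2) = (1/0.015) × 65.89 × 2.453^(2/3) × 0.00034^(1/2) = 147 m³/s.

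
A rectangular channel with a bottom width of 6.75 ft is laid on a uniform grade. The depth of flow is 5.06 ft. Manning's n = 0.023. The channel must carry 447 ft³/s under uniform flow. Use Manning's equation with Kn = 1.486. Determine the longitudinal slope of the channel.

Flow area A = b·y = 6.75 × 5.06 = 34.15 ft². Wetted perimeter P = b + 2y = 6.75 + 2×5.06 = 16.87 ft.
Hydraulic radius R = A/P = 34.15/16.87 = 2.025 ft.
From Manning's equation, S = [nQ / (1.486 A R^(2/3))]² = [0.023 × 447 / (1.486 × 34.15 × 2.025^(2/3))]² = 0.016.

S = 0.016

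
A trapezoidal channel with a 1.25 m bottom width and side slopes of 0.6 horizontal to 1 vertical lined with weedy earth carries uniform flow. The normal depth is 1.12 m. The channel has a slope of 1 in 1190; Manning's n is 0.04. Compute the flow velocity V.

V = 0.491 m/s

With bottom width b = 1.25 m and side slope z = 0.6: A = (b + zy)y = (1.25 + 0.6×1.12)×1.12 = 2.153 m²; P = b + 2y√(1+z²) = 1.25 + 2×1.12×1.166 = 3.862 m.
Hydraulic radius R = A/P = 2.153/3.862 = 0.5574 m.
From Manning's equation, V = (1/n) R^(2/3) S^(1/2) = (1/0.04) × 0.5574^(2/3) × 0.0008403^(1/2) = 0.491 m/s.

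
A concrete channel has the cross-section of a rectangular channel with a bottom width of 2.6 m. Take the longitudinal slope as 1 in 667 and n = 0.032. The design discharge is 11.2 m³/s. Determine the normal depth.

Manning's equation rearranged: A R^(2/3) = nQ / (1·√S) = 0.032 × 11.2 / (√0.001499) = 9.256.
At y = 2.9 m: A R^(2/3) = 7.016 — too small.
At y = 4.65 m: A R^(2/3) = 12.22 — too large.
At y = 3.66 m: A R^(2/3) = 9.256 — close enough.

y_n = 3.66 m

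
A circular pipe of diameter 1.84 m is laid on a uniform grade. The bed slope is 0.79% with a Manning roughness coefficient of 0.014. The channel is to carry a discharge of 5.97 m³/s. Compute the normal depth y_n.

y_n = 1.02 m

Manning's equation rearranged: A R^(2/3) = nQ / (1·√S) = 0.014 × 5.97 / (√0.0079) = 0.9403.
Try y = 1.12 m: A R^(2/3) = 1.088 — too large.
Try y = 0.785 m: A R^(2/3) = 0.6002 — too small.
Try y = 1.02 m: A R^(2/3) = 0.94 — matches.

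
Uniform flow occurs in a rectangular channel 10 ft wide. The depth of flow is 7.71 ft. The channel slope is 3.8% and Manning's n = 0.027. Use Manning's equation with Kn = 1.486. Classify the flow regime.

Flow area A = b·y = 10 × 7.71 = 77.1 ft². Wetted perimeter P = b + 2y = 10 + 2×7.71 = 25.42 ft.
Hydraulic radius R = A/P = 77.1/25.42 = 3.033 ft.
V = (1.486/n) R^(2/3) √S = (1.486/0.027) × 3.033^(2/3) × √0.038 = 22.48 ft/s. Hydraulic depth D_h = A/T = 77.1/10 = 7.71 ft.
Froude number Fr = V/√(g·D_h) = 22.48/√(32.2×7.71) = 1.43, which is greater than 1, so the flow is supercritical.

supercritical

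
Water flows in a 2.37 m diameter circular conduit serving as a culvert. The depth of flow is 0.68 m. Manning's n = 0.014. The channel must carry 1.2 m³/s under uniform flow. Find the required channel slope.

S = 0.000904

For a circular section of diameter D = 2.37 m at depth y = 0.68 m, the central angle is θ = 2 arccos(1 − 2y/D) = 2.261 rad. Then A = (D²/8)(θ − sin θ) = 1.046 m² and P = Dθ/2 = 2.679 m.
Hydraulic radius R = A/P = 1.046/2.679 = 0.3905 m.
From Manning's equation, S = [nQ / (1 A R^(2/3))]² = [0.014 × 1.2 / (1 × 1.046 × 0.3905^(2/3))]² = 0.000904.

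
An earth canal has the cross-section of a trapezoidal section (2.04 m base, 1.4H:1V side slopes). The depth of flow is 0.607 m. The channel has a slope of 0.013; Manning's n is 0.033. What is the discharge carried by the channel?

With bottom width b = 2.04 m and side slope z = 1.4: A = (b + zy)y = (2.04 + 1.4×0.607)×0.607 = 1.754 m²; P = b + 2y√(1+z²) = 2.04 + 2×0.607×1.72 = 4.129 m.
Hydraulic radius R = A/P = 1.754/4.129 = 0.4249 m.
Manning's equation: Q = (1/n) A R^(2/3) S^(1/2) = (1/0.033) × 1.754 × 0.4249^(2/3) × 0.013^(1/2) = 3.43 m³/s.

Q = 3.43 m³/s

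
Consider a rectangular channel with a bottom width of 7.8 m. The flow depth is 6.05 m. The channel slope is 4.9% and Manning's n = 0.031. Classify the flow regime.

supercritical

Flow area A = b·y = 7.8 × 6.05 = 47.19 m². Wetted perimeter P = b + 2y = 7.8 + 2×6.05 = 19.9 m.
Hydraulic radius R = A/P = 47.19/19.9 = 2.371 m.
V = (1/n) R^(2/3) √S = (1/0.031) × 2.371^(2/3) × √0.049 = 12.7 m/s. Hydraulic depth D_h = A/T = 47.19/7.8 = 6.05 m.
Froude number Fr = V/√(g·D_h) = 12.7/√(9.81×6.05) = 1.65, which is greater than 1, so the flow is supercritical.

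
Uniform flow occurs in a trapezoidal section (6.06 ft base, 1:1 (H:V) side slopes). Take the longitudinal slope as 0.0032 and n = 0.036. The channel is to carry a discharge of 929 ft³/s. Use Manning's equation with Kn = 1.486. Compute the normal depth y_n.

Manning's equation rearranged: A R^(2/3) = nQ / (1.486·√S) = 0.036 × 929 / (1.486 × √0.0032) = 397.9.
At y = 11.6 ft: A R^(2/3) = 620.4 — high.
At y = 7.08 ft: A R^(2/3) = 217.2 — low.
At y = 9.45 ft: A R^(2/3) = 397.7 — matches.

y_n = 9.45 ft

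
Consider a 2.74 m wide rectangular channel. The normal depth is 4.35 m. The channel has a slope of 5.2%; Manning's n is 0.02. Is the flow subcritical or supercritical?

supercritical

Flow area A = b·y = 2.74 × 4.35 = 11.92 m². Wetted perimeter P = b + 2y = 2.74 + 2×4.35 = 11.44 m.
Hydraulic radius R = A/P = 11.92/11.44 = 1.042 m.
V = (1/n) R^(2/3) √S = (1/0.02) × 1.042^(2/3) × √0.052 = 11.72 m/s. Hydraulic depth D_h = A/T = 11.92/2.74 = 4.35 m.
Froude number Fr = V/√(g·D_h) = 11.72/√(9.81×4.35) = 1.79, which is greater than 1, so the flow is supercritical.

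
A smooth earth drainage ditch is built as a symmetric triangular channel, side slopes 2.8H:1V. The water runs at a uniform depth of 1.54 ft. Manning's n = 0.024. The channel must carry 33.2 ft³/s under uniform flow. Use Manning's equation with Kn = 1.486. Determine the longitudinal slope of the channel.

For a triangular section with side slope z = 2.8: A = zy² = 2.8×1.54² = 6.64 ft²; P = 2y√(1+z²) = 2×1.54×2.973 = 9.157 ft.
Hydraulic radius R = A/P = 6.64/9.157 = 0.7251 ft.
From Manning's equation, S = [nQ / (1.486 A R^(2/3))]² = [0.024 × 33.2 / (1.486 × 6.64 × 0.7251^(2/3))]² = 0.01.

S = 0.01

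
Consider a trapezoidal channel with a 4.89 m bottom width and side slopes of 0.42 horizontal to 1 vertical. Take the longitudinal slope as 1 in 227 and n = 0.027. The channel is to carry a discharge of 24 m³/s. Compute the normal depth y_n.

y_n = 1.65 m

Manning's equation rearranged: A R^(2/3) = nQ / (1·√S) = 0.027 × 24 / (√0.004405) = 9.763.
At y = 1.3 m: A R^(2/3) = 6.668 — too small.
At y = 2.04 m: A R^(2/3) = 13.67 — too large.
At y = 1.65 m: A R^(2/3) = 9.743 — ≈ 9.763.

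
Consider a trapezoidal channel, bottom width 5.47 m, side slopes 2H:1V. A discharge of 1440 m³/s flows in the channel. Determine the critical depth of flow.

At critical depth, Q² T / (g A³) = 1, i.e. A³/T = Q²/g = 1440²/9.81 = 211400.
Try y = 7.67 m: A³/T = 112500 — short.
Try y = 11.1 m: A³/T = 581000 — over.
Try y = 8.85 m: A³/T = 211000 — ≈ 211400.

y_c = 8.85 m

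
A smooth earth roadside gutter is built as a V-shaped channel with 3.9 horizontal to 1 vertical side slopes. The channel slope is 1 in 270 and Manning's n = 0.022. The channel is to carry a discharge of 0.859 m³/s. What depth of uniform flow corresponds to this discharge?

y_n = 0.464 m

Manning's equation rearranged: A R^(2/3) = nQ / (1·√S) = 0.022 × 0.859 / (√0.003704) = 0.3105.
Try y = 0.56 m: A R^(2/3) = 0.5125 — high.
Try y = 0.382 m: A R^(2/3) = 0.1848 — low.
Try y = 0.464 m: A R^(2/3) = 0.3104 — ≈ 0.3105.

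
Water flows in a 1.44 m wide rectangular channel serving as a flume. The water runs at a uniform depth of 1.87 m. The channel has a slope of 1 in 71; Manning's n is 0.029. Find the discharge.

Q = 7.12 m³/s

Flow area A = b·y = 1.44 × 1.87 = 2.693 m². Wetted perimeter P = b + 2y = 1.44 + 2×1.87 = 5.18 m.
Hydraulic radius R = A/P = 2.693/5.18 = 0.5198 m.
Manning's equation: Q = (1/n) A R^(2/3) S^(1/2) = (1/0.029) × 2.693 × 0.5198^(2/3) × 0.01408^(1/2) = 7.12 m³/s.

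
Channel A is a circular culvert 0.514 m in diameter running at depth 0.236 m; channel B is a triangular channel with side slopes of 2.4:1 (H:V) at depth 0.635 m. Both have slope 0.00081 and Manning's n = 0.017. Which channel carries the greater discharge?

channel B

Channel A: For a circular section of diameter D = 0.514 m at depth y = 0.236 m, the central angle is θ = 2 arccos(1 − 2y/D) = 2.978 rad. Then A = (D²/8)(θ − sin θ) = 0.09297 m² and P = Dθ/2 = 0.7653 m. Hydraulic radius R = A/P = 0.09297/0.7653 = 0.1215 m. Q_A = (1/0.017)·0.09297·0.1215^(2/3)·√0.00081 = 0.03817 m³/s.
Channel B: For a triangular section with side slope z = 2.4: A = zy² = 2.4×0.635² = 0.9677 m²; P = 2y√(1+z²) = 2×0.635×2.6 = 3.302 m. Hydraulic radius R = A/P = 0.9677/3.302 = 0.2931 m. Q_B = (1/0.017)·0.9677·0.2931^(2/3)·√0.00081 = 0.7148 m³/s.
Q_A = 0.03817 m³/s vs Q_B = 0.7148 m³/s, so channel B carries more.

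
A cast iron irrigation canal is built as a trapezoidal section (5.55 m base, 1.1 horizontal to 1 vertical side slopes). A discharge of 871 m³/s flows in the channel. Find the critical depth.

y_c = 8.34 m

At critical depth, Q² T / (g A³) = 1, i.e. A³/T = Q²/g = 871²/9.81 = 77330.
At y = 9.16 m: A³/T = 114100 — high.
At y = 6.33 m: A³/T = 25520 — low.
At y = 8.34 m: A³/T = 77480 — matches.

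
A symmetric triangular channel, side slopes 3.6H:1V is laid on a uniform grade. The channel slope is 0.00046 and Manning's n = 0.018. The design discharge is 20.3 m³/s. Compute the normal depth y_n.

Manning's equation rearranged: A R^(2/3) = nQ / (1·√S) = 0.018 × 20.3 / (√0.00046) = 17.04.
At y = 1.84 m: A R^(2/3) = 11.25 — short.
At y = 2.6 m: A R^(2/3) = 28.28 — over.
At y = 2.15 m: A R^(2/3) = 17.04 — matches.

y_n = 2.15 m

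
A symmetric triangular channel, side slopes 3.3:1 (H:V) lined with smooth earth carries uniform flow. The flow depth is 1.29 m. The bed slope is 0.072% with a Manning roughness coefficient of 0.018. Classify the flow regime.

subcritical

For a triangular section with side slope z = 3.3: A = zy² = 3.3×1.29² = 5.492 m²; P = 2y√(1+z²) = 2×1.29×3.448 = 8.896 m.
Hydraulic radius R = A/P = 5.492/8.896 = 0.6173 m.
V = (1/n) R^(2/3) √S = (1/0.018) × 0.6173^(2/3) × √0.00072 = 1.081 m/s. Hydraulic depth D_h = A/T = 5.492/8.514 = 0.645 m.
Froude number Fr = V/√(g·D_h) = 1.081/√(9.81×0.645) = 0.43, which is less than 1, so the flow is subcritical.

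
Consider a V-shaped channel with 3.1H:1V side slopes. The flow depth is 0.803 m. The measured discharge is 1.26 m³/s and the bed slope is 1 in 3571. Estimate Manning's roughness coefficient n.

n = 0.014

For a triangular section with side slope z = 3.1: A = zy² = 3.1×0.803² = 1.999 m²; P = 2y√(1+z²) = 2×0.803×3.257 = 5.231 m.
Hydraulic radius R = A/P = 1.999/5.231 = 0.3821 m.
Rearranging Manning's equation: n = (1/Q) A R^(2/3) S^(1/2) = (1/1.26) × 1.999 × 0.3821^(2/3) × √0.00028 = 0.014.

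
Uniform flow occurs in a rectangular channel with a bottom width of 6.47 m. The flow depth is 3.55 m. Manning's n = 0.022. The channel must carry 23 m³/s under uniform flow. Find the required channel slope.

Flow area A = b·y = 6.47 × 3.55 = 22.97 m². Wetted perimeter P = b + 2y = 6.47 + 2×3.55 = 13.57 m.
Hydraulic radius R = A/P = 22.97/13.57 = 1.693 m.
From Manning's equation, S = [nQ / (1 A R^(2/3))]² = [0.022 × 23 / (1 × 22.97 × 1.693^(2/3))]² = 0.000241.

S = 0.000241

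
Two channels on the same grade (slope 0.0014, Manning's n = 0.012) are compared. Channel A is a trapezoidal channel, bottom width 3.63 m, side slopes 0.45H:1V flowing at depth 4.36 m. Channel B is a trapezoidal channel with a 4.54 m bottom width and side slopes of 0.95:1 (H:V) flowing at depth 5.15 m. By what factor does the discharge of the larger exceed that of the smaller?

2.5

Channel A: With bottom width b = 3.63 m and side slope z = 0.45: A = (b + zy)y = (3.63 + 0.45×4.36)×4.36 = 24.38 m²; P = b + 2y√(1+z²) = 3.63 + 2×4.36×1.097 = 13.19 m. Hydraulic radius R = A/P = 24.38/13.19 = 1.848 m. Q_A = (1/0.012)·24.38·1.848^(2/3)·√0.0014 = 114.5 m³/s.
Channel B: With bottom width b = 4.54 m and side slope z = 0.95: A = (b + zy)y = (4.54 + 0.95×5.15)×5.15 = 48.58 m²; P = b + 2y√(1+z²) = 4.54 + 2×5.15×1.379 = 18.75 m. Hydraulic radius R = A/P = 48.58/18.75 = 2.591 m. Q_B = (1/0.012)·48.58·2.591^(2/3)·√0.0014 = 285.8 m³/s.
The larger discharge is 285.8 m³/s and the smaller is 114.5 m³/s; the ratio is 2.5.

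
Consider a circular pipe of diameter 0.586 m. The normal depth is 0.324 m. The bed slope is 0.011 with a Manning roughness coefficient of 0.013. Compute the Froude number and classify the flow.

supercritical

For a circular section of diameter D = 0.586 m at depth y = 0.324 m, the central angle is θ = 2 arccos(1 − 2y/D) = 3.354 rad. Then A = (D²/8)(θ − sin θ) = 0.153 m² and P = Dθ/2 = 0.9826 m.
Hydraulic radius R = A/P = 0.153/0.9826 = 0.1557 m.
V = (1/n) R^(2/3) √S = (1/0.013) × 0.1557^(2/3) × √0.011 = 2.335 m/s. Hydraulic depth D_h = A/T = 0.153/0.5827 = 0.2625 m.
Froude number Fr = V/√(g·D_h) = 2.335/√(9.81×0.2625) = 1.45, which is greater than 1, so the flow is supercritical.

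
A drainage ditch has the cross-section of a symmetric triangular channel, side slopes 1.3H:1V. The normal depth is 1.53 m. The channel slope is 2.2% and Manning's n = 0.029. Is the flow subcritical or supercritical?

supercritical

For a triangular section with side slope z = 1.3: A = zy² = 1.3×1.53² = 3.043 m²; P = 2y√(1+z²) = 2×1.53×1.64 = 5.019 m.
Hydraulic radius R = A/P = 3.043/5.019 = 0.6064 m.
V = (1/n) R^(2/3) √S = (1/0.029) × 0.6064^(2/3) × √0.022 = 3.664 m/s. Hydraulic depth D_h = A/T = 3.043/3.978 = 0.765 m.
Froude number Fr = V/√(g·D_h) = 3.664/√(9.81×0.765) = 1.34, which is greater than 1, so the flow is supercritical.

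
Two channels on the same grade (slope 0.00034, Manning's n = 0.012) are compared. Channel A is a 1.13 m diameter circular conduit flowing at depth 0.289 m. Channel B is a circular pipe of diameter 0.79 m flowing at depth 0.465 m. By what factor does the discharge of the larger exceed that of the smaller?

1.75

Channel A: For a circular section of diameter D = 1.13 m at depth y = 0.289 m, the central angle is θ = 2 arccos(1 − 2y/D) = 2.121 rad. Then A = (D²/8)(θ − sin θ) = 0.2024 m² and P = Dθ/2 = 1.198 m. Hydraulic radius R = A/P = 0.2024/1.198 = 0.1689 m. Q_A = (1/0.012)·0.2024·0.1689^(2/3)·√0.00034 = 0.09507 m³/s.
Channel B: For a circular section of diameter D = 0.79 m at depth y = 0.465 m, the central angle is θ = 2 arccos(1 − 2y/D) = 3.498 rad. Then A = (D²/8)(θ − sin θ) = 0.3001 m² and P = Dθ/2 = 1.382 m. Hydraulic radius R = A/P = 0.3001/1.382 = 0.2172 m. Q_B = (1/0.012)·0.3001·0.2172^(2/3)·√0.00034 = 0.1666 m³/s.
The larger discharge is 0.1666 m³/s and the smaller is 0.09507 m³/s; the ratio is 1.75.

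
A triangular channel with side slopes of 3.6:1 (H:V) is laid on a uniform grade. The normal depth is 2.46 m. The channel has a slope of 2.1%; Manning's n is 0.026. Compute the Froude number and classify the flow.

For a triangular section with side slope z = 3.6: A = zy² = 3.6×2.46² = 21.79 m²; P = 2y√(1+z²) = 2×2.46×3.736 = 18.38 m.
Hydraulic radius R = A/P = 21.79/18.38 = 1.185 m.
V = (1/n) R^(2/3) √S = (1/0.026) × 1.185^(2/3) × √0.021 = 6.242 m/s. Hydraulic depth D_h = A/T = 21.79/17.71 = 1.23 m.
Froude number Fr = V/√(g·D_h) = 6.242/√(9.81×1.23) = 1.8, which is greater than 1, so the flow is supercritical.

supercritical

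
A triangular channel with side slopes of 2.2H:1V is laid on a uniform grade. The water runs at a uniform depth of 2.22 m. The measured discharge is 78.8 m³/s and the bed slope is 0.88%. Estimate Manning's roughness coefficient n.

For a triangular section with side slope z = 2.2: A = zy² = 2.2×2.22² = 10.84 m²; P = 2y√(1+z²) = 2×2.22×2.417 = 10.73 m.
Hydraulic radius R = A/P = 10.84/10.73 = 1.011 m.
Rearranging Manning's equation: n = (1/Q) A R^(2/3) S^(1/2) = (1/78.8) × 10.84 × 1.011^(2/3) × √0.0088 = 0.013.

n = 0.013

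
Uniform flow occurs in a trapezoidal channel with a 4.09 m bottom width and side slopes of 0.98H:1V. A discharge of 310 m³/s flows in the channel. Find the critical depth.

At critical depth, Q² T / (g A³) = 1, i.e. A³/T = Q²/g = 310²/9.81 = 9796.
Trying y = 4.33 m: A³/T = 3736 — low.
Trying y = 6.11 m: A³/T = 14530 — high.
Trying y = 5.54 m: A³/T = 9812 — ≈ 9796.

y_c = 5.54 m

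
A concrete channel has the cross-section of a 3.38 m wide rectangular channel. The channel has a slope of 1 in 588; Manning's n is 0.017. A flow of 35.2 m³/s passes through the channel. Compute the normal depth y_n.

Manning's equation rearranged: A R^(2/3) = nQ / (1·√S) = 0.017 × 35.2 / (√0.001701) = 14.51.
At y = 3.07 m: A R^(2/3) = 10.99 — short.
At y = 4.82 m: A R^(2/3) = 18.92 — over.
At y = 3.86 m: A R^(2/3) = 14.53 — ≈ 14.51.

y_n = 3.86 m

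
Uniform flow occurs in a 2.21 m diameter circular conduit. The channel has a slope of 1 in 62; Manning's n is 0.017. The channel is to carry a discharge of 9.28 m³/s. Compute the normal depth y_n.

y_n = 1.08 m

Manning's equation rearranged: A R^(2/3) = nQ / (1·√S) = 0.017 × 9.28 / (√0.01613) = 1.242.
Trying y = 1.21 m: A R^(2/3) = 1.502 — too large.
Trying y = 0.763 m: A R^(2/3) = 0.6618 — too small.
Trying y = 1.08 m: A R^(2/3) = 1.242 — ≈ 1.242.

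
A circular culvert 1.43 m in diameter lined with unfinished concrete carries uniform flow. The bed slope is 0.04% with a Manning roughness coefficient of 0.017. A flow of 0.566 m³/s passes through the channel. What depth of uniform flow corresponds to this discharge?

Manning's equation rearranged: A R^(2/3) = nQ / (1·√S) = 0.017 × 0.566 / (√0.0004) = 0.4811.
Trying y = 0.568 m: A R^(2/3) = 0.2691 — short.
Trying y = 0.984 m: A R^(2/3) = 0.6621 — over.
Trying y = 0.794 m: A R^(2/3) = 0.4812 — matches.

y_n = 0.794 m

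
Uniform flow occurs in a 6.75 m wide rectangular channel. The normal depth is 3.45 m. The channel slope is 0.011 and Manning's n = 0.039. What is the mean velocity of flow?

Flow area A = b·y = 6.75 × 3.45 = 23.29 m². Wetted perimeter P = b + 2y = 6.75 + 2×3.45 = 13.65 m.
Hydraulic radius R = A/P = 23.29/13.65 = 1.706 m.
From Manning's equation, V = (1/n) R^(2/3) S^(1/2) = (1/0.039) × 1.706^(2/3) × 0.011^(1/2) = 3.84 m/s.

V = 3.84 m/s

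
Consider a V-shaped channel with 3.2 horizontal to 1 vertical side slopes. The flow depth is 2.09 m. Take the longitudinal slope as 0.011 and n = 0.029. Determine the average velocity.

V = 3.61 m/s

For a triangular section with side slope z = 3.2: A = zy² = 3.2×2.09² = 13.98 m²; P = 2y√(1+z²) = 2×2.09×3.353 = 14.01 m.
Hydraulic radius R = A/P = 13.98/14.01 = 0.9974 m.
From Manning's equation, V = (1/n) R^(2/3) S^(1/2) = (1/0.029) × 0.9974^(2/3) × 0.011^(1/2) = 3.61 m/s.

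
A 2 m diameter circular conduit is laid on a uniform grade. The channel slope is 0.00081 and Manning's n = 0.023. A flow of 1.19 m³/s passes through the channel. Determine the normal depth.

y_n = 0.983 m

Manning's equation rearranged: A R^(2/3) = nQ / (1·√S) = 0.023 × 1.19 / (√0.00081) = 0.9617.
Trying y = 1.17 m: A R^(2/3) = 1.279 — over.
Trying y = 0.822 m: A R^(2/3) = 0.7007 — short.
Trying y = 0.983 m: A R^(2/3) = 0.961 — matches.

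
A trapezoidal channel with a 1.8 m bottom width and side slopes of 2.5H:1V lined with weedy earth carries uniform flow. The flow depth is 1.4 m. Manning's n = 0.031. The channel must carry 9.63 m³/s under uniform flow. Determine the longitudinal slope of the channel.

S = 0.0022

With bottom width b = 1.8 m and side slope z = 2.5: A = (b + zy)y = (1.8 + 2.5×1.4)×1.4 = 7.42 m²; P = b + 2y√(1+z²) = 1.8 + 2×1.4×2.693 = 9.339 m.
Hydraulic radius R = A/P = 7.42/9.339 = 0.7945 m.
From Manning's equation, S = [nQ / (1 A R^(2/3))]² = [0.031 × 9.63 / (1 × 7.42 × 0.7945^(2/3))]² = 0.0022.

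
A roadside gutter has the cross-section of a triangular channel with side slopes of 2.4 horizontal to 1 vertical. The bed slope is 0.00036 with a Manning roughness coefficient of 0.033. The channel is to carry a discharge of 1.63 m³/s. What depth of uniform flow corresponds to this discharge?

y_n = 1.29 m

Manning's equation rearranged: A R^(2/3) = nQ / (1·√S) = 0.033 × 1.63 / (√0.00036) = 2.835.
At y = 1.48 m: A R^(2/3) = 4.077 — over.
At y = 0.945 m: A R^(2/3) = 1.233 — short.
At y = 1.29 m: A R^(2/3) = 2.827 — ≈ 2.835.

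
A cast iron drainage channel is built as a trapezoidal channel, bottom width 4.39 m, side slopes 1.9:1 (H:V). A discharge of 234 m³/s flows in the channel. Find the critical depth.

At critical depth, Q² T / (g A³) = 1, i.e. A³/T = Q²/g = 234²/9.81 = 5582.
At y = 3.14 m: A³/T = 2107 — too small.
At y = 4.47 m: A³/T = 8934 — too large.
At y = 3.99 m: A³/T = 5573 — matches.

y_c = 3.99 m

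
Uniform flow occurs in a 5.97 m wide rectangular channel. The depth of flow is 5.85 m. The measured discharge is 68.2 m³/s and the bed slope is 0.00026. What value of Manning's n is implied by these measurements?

n = 0.013

Flow area A = b·y = 5.97 × 5.85 = 34.92 m². Wetted perimeter P = b + 2y = 5.97 + 2×5.85 = 17.67 m.
Hydraulic radius R = A/P = 34.92/17.67 = 1.976 m.
Rearranging Manning's equation: n = (1/Q) A R^(2/3) S^(1/2) = (1/68.2) × 34.92 × 1.976^(2/3) × √0.00026 = 0.013.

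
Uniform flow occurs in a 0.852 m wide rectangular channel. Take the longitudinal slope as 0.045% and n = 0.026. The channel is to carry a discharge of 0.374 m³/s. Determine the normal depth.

Manning's equation rearranged: A R^(2/3) = nQ / (1·√S) = 0.026 × 0.374 / (√0.00045) = 0.4584.
Trying y = 0.927 m: A R^(2/3) = 0.3475 — low.
Trying y = 1.43 m: A R^(2/3) = 0.5797 — high.
Trying y = 1.17 m: A R^(2/3) = 0.4588 — close enough.

y_n = 1.17 m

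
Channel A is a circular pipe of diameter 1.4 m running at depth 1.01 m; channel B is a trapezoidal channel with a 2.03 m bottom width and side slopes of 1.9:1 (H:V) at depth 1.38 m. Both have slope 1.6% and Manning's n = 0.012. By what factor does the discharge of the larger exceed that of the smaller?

8.36

Channel A: For a circular section of diameter D = 1.4 m at depth y = 1.01 m, the central angle is θ = 2 arccos(1 − 2y/D) = 4.059 rad. Then A = (D²/8)(θ − sin θ) = 1.189 m² and P = Dθ/2 = 2.841 m. Hydraulic radius R = A/P = 1.189/2.841 = 0.4185 m. Q_A = (1/0.012)·1.189·0.4185^(2/3)·√0.016 = 7.012 m³/s.
Channel B: With bottom width b = 2.03 m and side slope z = 1.9: A = (b + zy)y = (2.03 + 1.9×1.38)×1.38 = 6.42 m²; P = b + 2y√(1+z²) = 2.03 + 2×1.38×2.147 = 7.956 m. Hydraulic radius R = A/P = 6.42/7.956 = 0.8069 m. Q_B = (1/0.012)·6.42·0.8069^(2/3)·√0.016 = 58.65 m³/s.
The larger discharge is 58.65 m³/s and the smaller is 7.012 m³/s; the ratio is 8.36.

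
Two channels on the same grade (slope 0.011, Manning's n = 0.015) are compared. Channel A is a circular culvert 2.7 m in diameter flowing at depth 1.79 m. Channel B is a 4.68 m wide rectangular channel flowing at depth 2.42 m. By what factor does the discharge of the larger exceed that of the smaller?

3.71

Channel A: For a circular section of diameter D = 2.7 m at depth y = 1.79 m, the central angle is θ = 2 arccos(1 − 2y/D) = 3.806 rad. Then A = (D²/8)(θ − sin θ) = 4.029 m² and P = Dθ/2 = 5.138 m. Hydraulic radius R = A/P = 4.029/5.138 = 0.7843 m. Q_A = (1/0.015)·4.029·0.7843^(2/3)·√0.011 = 23.96 m³/s.
Channel B: Flow area A = b·y = 4.68 × 2.42 = 11.33 m². Wetted perimeter P = b + 2y = 4.68 + 2×2.42 = 9.52 m. Hydraulic radius R = A/P = 11.33/9.52 = 1.19 m. Q_B = (1/0.015)·11.33·1.19^(2/3)·√0.011 = 88.91 m³/s.
The larger discharge is 88.91 m³/s and the smaller is 23.96 m³/s; the ratio is 3.71.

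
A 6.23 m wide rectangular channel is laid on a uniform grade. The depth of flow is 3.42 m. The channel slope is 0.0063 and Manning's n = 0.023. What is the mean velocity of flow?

V = 4.78 m/s

Flow area A = b·y = 6.23 × 3.42 = 21.31 m². Wetted perimeter P = b + 2y = 6.23 + 2×3.42 = 13.07 m.
Hydraulic radius R = A/P = 21.31/13.07 = 1.63 m.
From Manning's equation, V = (1/n) R^(2/3) S^(1/2) = (1/0.023) × 1.63^(2/3) × 0.0063^(1/2) = 4.78 m/s.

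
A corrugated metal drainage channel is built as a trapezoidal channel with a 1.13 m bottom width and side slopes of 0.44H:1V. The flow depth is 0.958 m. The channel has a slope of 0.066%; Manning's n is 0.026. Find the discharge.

Q = 0.877 m³/s

With bottom width b = 1.13 m and side slope z = 0.44: A = (b + zy)y = (1.13 + 0.44×0.958)×0.958 = 1.486 m²; P = b + 2y√(1+z²) = 1.13 + 2×0.958×1.093 = 3.223 m.
Hydraulic radius R = A/P = 1.486/3.223 = 0.4611 m.
Manning's equation: Q = (1/n) A R^(2/3) S^(1/2) = (1/0.026) × 1.486 × 0.4611^(2/3) × 0.00066^(1/2) = 0.877 m³/s.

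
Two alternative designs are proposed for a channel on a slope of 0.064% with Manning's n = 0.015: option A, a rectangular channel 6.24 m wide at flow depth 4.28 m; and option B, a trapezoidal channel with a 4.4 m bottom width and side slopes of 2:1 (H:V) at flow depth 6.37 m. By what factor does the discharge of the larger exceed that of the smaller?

Channel A: Flow area A = b·y = 6.24 × 4.28 = 26.71 m². Wetted perimeter P = b + 2y = 6.24 + 2×4.28 = 14.8 m. Hydraulic radius R = A/P = 26.71/14.8 = 1.805 m. Q_A = (1/0.015)·26.71·1.805^(2/3)·√0.00064 = 66.76 m³/s.
Channel B: With bottom width b = 4.4 m and side slope z = 2: A = (b + zy)y = (4.4 + 2×6.37)×6.37 = 109.2 m²; P = b + 2y√(1+z²) = 4.4 + 2×6.37×2.236 = 32.89 m. Hydraulic radius R = A/P = 109.2/32.89 = 3.32 m. Q_B = (1/0.015)·109.2·3.32^(2/3)·√0.00064 = 409.8 m³/s.
The larger discharge is 409.8 m³/s and the smaller is 66.76 m³/s; the ratio is 6.14.

6.14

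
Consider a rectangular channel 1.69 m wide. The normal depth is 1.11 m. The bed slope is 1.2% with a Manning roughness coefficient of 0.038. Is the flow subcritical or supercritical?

subcritical

Flow area A = b·y = 1.69 × 1.11 = 1.876 m². Wetted perimeter P = b + 2y = 1.69 + 2×1.11 = 3.91 m.
Hydraulic radius R = A/P = 1.876/3.91 = 0.4798 m.
V = (1/n) R^(2/3) √S = (1/0.038) × 0.4798^(2/3) × √0.012 = 1.767 m/s. Hydraulic depth D_h = A/T = 1.876/1.69 = 1.11 m.
Froude number Fr = V/√(g·D_h) = 1.767/√(9.81×1.11) = 0.535, which is less than 1, so the flow is subcritical.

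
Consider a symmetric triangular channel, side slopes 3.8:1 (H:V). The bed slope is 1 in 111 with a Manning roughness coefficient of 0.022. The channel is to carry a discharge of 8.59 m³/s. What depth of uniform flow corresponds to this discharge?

Manning's equation rearranged: A R^(2/3) = nQ / (1·√S) = 0.022 × 8.59 / (√0.009009) = 1.991.
Trying y = 1.16 m: A R^(2/3) = 3.478 — high.
Trying y = 0.701 m: A R^(2/3) = 0.9078 — low.
Trying y = 0.941 m: A R^(2/3) = 1.991 — ≈ 1.991.

y_n = 0.941 m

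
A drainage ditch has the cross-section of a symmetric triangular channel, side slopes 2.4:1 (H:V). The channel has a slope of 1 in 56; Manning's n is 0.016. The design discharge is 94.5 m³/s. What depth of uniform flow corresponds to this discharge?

Manning's equation rearranged: A R^(2/3) = nQ / (1·√S) = 0.016 × 94.5 / (√0.01786) = 11.31.
Trying y = 1.87 m: A R^(2/3) = 7.608 — low.
Trying y = 2.7 m: A R^(2/3) = 20.26 — high.
Trying y = 2.17 m: A R^(2/3) = 11.31 — matches.

y_n = 2.17 m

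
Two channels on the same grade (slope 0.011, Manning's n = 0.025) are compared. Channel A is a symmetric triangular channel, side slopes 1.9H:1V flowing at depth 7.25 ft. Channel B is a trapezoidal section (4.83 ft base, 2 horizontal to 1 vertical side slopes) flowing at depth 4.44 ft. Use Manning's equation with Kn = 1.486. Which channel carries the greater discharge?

channel A

Channel A: For a triangular section with side slope z = 1.9: A = zy² = 1.9×7.25² = 99.87 ft²; P = 2y√(1+z²) = 2×7.25×2.147 = 31.13 ft. Hydraulic radius R = A/P = 99.87/31.13 = 3.208 ft. Q_A = (1.486/0.025)·99.87·3.208^(2/3)·√0.011 = 1354 ft³/s.
Channel B: With bottom width b = 4.83 ft and side slope z = 2: A = (b + zy)y = (4.83 + 2×4.44)×4.44 = 60.87 ft²; P = b + 2y√(1+z²) = 4.83 + 2×4.44×2.236 = 24.69 ft. Hydraulic radius R = A/P = 60.87/24.69 = 2.466 ft. Q_B = (1.486/0.025)·60.87·2.466^(2/3)·√0.011 = 692.6 ft³/s.
Q_A = 1354 ft³/s vs Q_B = 692.6 ft³/s, so channel A carries more.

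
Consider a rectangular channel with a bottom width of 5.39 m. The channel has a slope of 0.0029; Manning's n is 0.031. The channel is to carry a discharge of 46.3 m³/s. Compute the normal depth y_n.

Manning's equation rearranged: A R^(2/3) = nQ / (1·√S) = 0.031 × 46.3 / (√0.0029) = 26.65.
At y = 4.02 m: A R^(2/3) = 29.81 — high.
At y = 2.57 m: A R^(2/3) = 16.63 — low.
At y = 3.68 m: A R^(2/3) = 26.63 — matches.

y_n = 3.68 m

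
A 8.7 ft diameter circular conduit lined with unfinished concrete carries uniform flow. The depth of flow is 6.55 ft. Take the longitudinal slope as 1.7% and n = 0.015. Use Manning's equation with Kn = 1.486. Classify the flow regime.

For a circular section of diameter D = 8.7 ft at depth y = 6.55 ft, the central angle is θ = 2 arccos(1 − 2y/D) = 4.202 rad. Then A = (D²/8)(θ − sin θ) = 48.01 ft² and P = Dθ/2 = 18.28 ft.
Hydraulic radius R = A/P = 48.01/18.28 = 2.627 ft.
V = (1.486/n) R^(2/3) √S = (1.486/0.015) × 2.627^(2/3) × √0.017 = 24.59 ft/s. Hydraulic depth D_h = A/T = 48.01/7.505 = 6.397 ft.
Froude number Fr = V/√(g·D_h) = 24.59/√(32.2×6.397) = 1.71, which is greater than 1, so the flow is supercritical.

supercritical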